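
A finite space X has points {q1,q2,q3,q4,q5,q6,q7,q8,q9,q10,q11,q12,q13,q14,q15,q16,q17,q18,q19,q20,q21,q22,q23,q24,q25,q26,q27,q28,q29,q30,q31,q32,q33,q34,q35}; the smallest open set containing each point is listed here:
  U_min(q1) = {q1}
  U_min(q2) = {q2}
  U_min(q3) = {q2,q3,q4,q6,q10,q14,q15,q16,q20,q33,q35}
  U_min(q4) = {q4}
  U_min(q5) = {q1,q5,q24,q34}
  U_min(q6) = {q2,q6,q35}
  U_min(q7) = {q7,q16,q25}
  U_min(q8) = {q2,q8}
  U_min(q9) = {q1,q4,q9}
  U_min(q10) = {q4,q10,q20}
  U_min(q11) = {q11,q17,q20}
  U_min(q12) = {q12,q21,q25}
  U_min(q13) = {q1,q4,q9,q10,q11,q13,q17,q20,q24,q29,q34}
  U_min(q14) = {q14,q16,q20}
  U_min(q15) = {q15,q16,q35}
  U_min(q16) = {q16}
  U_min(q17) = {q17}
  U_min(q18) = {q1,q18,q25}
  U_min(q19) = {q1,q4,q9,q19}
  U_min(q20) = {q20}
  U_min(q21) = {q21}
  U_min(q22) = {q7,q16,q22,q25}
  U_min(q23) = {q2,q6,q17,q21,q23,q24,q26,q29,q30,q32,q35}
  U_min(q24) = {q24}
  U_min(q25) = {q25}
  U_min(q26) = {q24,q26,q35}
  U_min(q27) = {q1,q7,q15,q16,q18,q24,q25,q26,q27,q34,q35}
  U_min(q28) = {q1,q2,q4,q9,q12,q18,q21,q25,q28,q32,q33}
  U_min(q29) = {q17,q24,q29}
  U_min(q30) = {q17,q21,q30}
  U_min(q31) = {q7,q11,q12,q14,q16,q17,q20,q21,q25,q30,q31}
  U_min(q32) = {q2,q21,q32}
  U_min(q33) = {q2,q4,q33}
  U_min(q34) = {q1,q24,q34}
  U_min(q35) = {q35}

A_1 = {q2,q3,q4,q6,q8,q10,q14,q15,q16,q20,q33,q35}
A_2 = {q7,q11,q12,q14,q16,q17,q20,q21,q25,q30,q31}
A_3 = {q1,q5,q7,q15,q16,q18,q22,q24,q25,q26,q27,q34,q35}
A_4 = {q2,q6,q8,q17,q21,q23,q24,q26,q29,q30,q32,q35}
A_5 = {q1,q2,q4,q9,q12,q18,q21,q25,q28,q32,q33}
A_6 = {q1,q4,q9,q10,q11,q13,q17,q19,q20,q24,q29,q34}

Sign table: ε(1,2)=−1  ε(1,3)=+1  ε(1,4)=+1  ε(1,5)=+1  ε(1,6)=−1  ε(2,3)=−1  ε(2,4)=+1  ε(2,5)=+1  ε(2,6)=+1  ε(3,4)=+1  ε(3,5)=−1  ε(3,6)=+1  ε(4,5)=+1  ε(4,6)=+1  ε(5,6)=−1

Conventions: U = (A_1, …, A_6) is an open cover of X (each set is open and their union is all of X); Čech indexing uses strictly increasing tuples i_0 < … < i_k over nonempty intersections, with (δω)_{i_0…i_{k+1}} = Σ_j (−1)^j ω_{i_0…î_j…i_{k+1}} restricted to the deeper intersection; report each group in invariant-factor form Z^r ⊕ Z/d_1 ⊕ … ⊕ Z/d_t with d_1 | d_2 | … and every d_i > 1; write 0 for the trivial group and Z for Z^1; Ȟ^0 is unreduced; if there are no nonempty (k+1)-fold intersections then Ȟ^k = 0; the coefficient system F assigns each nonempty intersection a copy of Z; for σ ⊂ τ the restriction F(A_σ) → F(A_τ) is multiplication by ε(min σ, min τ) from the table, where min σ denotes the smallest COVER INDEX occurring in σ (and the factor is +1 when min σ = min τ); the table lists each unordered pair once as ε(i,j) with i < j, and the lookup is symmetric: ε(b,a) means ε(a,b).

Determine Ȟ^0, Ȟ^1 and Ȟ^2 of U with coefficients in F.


Ȟ^0(U;F) ≅ 0, Ȟ^1(U;F) ≅ Z/2 and Ȟ^2(U;F) ≅ Z

intersection data:
  A12={q14,q16,q20} A13={q15,q16,q35} A14={q2,q6,q8,q35} A15={q2,q4,q33} A16={q4,q10,q20} A23={q7,q16,q25} A24={q17,q21,q30} A25={q12,q21,q25} A26={q11,q17,q20} A34={q24,q26,q35} A35={q1,q18,q25} A36={q1,q24,q34} A45={q2,q21,q32} A46={q17,q24,q29} A56={q1,q4,q9}
  A123={q16} A126={q20} A134={q35} A145={q2} A156={q4} A235={q25} A245={q21} A246={q17} A346={q24} A356={q1}
C dims 6,15,10; δ0: rk 6, SNF 1^5·2; δ1: rk 9, SNF 1^9
Ȟ^0 = (6 − 6) − 0 = 0, so Ȟ^0 ≅ 0
Ȟ^1 = (15 − 9) − 6 = 0 plus torsion [2], so Ȟ^1 ≅ Z/2
Ȟ^2 = (10 − 0) − 9 = 1, so Ȟ^2 ≅ Z


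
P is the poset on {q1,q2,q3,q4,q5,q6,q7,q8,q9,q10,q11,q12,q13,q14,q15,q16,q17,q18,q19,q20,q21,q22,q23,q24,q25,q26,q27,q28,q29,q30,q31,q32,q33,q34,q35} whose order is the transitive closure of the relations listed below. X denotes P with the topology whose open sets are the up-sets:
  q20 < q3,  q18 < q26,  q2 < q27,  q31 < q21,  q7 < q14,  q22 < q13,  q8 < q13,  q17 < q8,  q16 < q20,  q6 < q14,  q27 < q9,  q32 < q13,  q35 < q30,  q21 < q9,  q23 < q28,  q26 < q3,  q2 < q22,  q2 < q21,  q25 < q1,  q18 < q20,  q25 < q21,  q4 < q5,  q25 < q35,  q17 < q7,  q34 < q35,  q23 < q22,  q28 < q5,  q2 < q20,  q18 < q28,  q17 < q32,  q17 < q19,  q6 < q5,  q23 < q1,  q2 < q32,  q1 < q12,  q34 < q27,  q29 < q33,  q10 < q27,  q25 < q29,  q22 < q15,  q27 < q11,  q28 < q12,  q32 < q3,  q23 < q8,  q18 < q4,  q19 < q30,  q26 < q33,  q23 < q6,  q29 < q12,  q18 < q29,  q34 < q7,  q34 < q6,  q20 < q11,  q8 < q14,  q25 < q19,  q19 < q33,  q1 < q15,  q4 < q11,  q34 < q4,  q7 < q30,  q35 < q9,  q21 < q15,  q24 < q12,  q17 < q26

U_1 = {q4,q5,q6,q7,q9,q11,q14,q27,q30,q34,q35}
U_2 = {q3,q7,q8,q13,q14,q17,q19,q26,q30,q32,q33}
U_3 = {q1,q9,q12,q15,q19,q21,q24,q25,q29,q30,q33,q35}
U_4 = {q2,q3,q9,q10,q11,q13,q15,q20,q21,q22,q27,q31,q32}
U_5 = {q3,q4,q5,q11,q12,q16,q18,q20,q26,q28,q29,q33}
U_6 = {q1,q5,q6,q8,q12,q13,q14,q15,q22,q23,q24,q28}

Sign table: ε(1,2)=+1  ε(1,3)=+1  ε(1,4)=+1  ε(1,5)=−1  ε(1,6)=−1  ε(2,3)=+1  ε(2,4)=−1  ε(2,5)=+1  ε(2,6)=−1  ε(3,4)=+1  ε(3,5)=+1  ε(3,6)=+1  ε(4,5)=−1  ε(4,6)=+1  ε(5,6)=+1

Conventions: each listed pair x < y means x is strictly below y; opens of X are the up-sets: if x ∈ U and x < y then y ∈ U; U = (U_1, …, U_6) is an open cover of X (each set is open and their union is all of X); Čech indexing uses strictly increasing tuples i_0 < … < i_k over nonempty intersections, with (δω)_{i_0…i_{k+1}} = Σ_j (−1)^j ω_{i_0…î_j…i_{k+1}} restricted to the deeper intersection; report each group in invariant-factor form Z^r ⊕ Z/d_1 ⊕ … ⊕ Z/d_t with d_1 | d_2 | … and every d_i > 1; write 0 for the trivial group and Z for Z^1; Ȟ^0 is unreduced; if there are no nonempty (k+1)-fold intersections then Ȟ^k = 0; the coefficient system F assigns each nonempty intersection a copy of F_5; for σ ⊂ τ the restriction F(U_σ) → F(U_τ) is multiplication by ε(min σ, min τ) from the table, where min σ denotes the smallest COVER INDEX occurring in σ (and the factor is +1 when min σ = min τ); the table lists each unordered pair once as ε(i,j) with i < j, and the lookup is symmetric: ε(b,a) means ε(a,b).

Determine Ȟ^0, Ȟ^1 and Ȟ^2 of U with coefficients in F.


nerve simplices:
  U12={q7,q14,q30} U13={q9,q30,q35} U14={q9,q11,q27} U15={q4,q5,q11} U16={q5,q6,q14} U23={q19,q30,q33} U24={q3,q13,q32} U25={q3,q26,q33} U26={q8,q13,q14} U34={q9,q15,q21} U35={q12,q29,q33} U36={q1,q12,q15,q24} U45={q3,q11,q20} U46={q13,q15,q22} U56={q5,q12,q28}
  U123={q30} U126={q14} U134={q9} U145={q11} U156={q5} U235={q33} U245={q3} U246={q13} U346={q15} U356={q12}
C dims 6,15,10; δ0: rk_F5 6; δ1: rk_F5 9
degree 0: 6−6−0 = 0 → Ȟ^0 ≅ 0
degree 1: 15−9−6 = 0 → Ȟ^1 ≅ 0
degree 2: 10−0−9 = 1 → Ȟ^2 ≅ Z/5

Ȟ^0 ≅ 0; Ȟ^1 ≅ 0; Ȟ^2 ≅ Z/5


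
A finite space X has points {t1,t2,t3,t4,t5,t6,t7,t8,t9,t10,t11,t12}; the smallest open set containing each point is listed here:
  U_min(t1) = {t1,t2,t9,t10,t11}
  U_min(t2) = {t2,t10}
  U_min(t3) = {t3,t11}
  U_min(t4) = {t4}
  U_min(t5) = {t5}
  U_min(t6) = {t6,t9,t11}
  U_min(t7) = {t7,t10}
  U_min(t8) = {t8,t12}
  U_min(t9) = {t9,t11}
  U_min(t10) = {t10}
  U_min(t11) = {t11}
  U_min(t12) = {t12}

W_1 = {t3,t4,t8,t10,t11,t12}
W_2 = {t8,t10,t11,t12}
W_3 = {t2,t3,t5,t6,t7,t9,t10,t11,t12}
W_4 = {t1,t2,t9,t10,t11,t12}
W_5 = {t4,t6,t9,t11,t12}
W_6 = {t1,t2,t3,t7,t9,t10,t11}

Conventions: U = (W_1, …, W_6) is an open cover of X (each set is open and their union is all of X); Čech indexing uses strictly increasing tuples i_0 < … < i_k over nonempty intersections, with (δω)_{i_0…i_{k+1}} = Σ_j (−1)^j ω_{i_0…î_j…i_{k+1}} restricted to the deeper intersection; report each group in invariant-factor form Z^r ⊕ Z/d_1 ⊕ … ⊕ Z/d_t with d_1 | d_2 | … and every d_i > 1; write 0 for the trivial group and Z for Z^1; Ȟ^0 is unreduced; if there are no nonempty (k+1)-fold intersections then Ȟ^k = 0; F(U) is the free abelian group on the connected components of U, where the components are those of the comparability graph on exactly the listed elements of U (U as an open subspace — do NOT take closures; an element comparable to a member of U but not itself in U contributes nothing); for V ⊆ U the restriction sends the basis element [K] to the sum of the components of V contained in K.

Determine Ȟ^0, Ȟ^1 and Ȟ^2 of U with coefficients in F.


Ȟ^0 = Z^4,  Ȟ^1 = 0,  Ȟ^2 = 0

nonempty intersections:
  W12={t8,t10,t11,t12} W13={t3,t10,t11,t12} W14={t10,t11,t12} W15={t4,t11,t12} W16={t3,t10,t11} W23={t10,t11,t12} W24={t10,t11,t12} W25={t11,t12} W26={t10,t11} W34={t2,t9,t10,t11,t12} W35={t6,t9,t11,t12} W36={t2,t3,t7,t9,t10,t11} W45={t9,t11,t12} W46={t1,t2,t9,t10,t11} W56={t9,t11}
  W123={t10,t11,t12} W124={t10,t11,t12} W125={t11,t12} W126={t10,t11} W134={t10,t11,t12} W135={t11,t12} W136={t3,t10,t11} W145={t11,t12} W146={t10,t11} W156={t11} W234={t10,t11,t12} W235={t11,t12} W236={t10,t11} W245={t11,t12} W246={t10,t11} W256={t11} W345={t9,t11,t12} W346={t2,t9,t10,t11} W356={t9,t11} W456={t9,t11}
  W1234={t10,t11,t12} W1235={t11,t12} W1236={t10,t11} W1245={t11,t12} W1246={t10,t11} W1256={t11} W1345={t11,t12} W1346={t10,t11} W1356={t11} W1456={t11} W2345={t11,t12} W2346={t10,t11} W2356={t11} W2456={t11} W3456={t9,t11}
  W12345={t11,t12} W12346={t10,t11} W12356={t11} W12456={t11} W13456={t11} W23456={t11}
  W123456={t11}
components per intersection:
  W1: {t3,t11} {t4} {t8,t12} {t10}
  W2: {t8,t12} {t10} {t11}
  W3: {t2,t7,t10} {t3,t6,t9,t11} {t5} {t12}
  W4: {t1,t2,t9,t10,t11} {t12}
  W5: {t4} {t6,t9,t11} {t12}
  W6: {t1,t2,t3,t7,t9,t10,t11}
  W12: {t8,t12} {t10} {t11}
  W13: {t3,t11} {t10} {t12}
  W14: {t10} {t11} {t12}
  W15: {t4} {t11} {t12}
  W16: {t3,t11} {t10}
  W23: {t10} {t11} {t12}
  W24: {t10} {t11} {t12}
  W25: {t11} {t12}
  W26: {t10} {t11}
  W34: {t2,t10} {t9,t11} {t12}
  W35: {t6,t9,t11} {t12}
  W36: {t2,t7,t10} {t3,t9,t11}
  W45: {t9,t11} {t12}
  W46: {t1,t2,t9,t10,t11}
  W56: {t9,t11}
  W123: {t10} {t11} {t12}
  W124: {t10} {t11} {t12}
  W125: {t11} {t12}
  W126: {t10} {t11}
  W134: {t10} {t11} {t12}
  W135: {t11} {t12}
  W136: {t3,t11} {t10}
  W145: {t11} {t12}
  W146: {t10} {t11}
  W156: {t11}
  W234: {t10} {t11} {t12}
  W235: {t11} {t12}
  W236: {t10} {t11}
  W245: {t11} {t12}
  W246: {t10} {t11}
  W256: {t11}
  W345: {t9,t11} {t12}
  W346: {t2,t10} {t9,t11}
  W356: {t9,t11}
  W456: {t9,t11}
  W1234: {t10} {t11} {t12}
  W1235: {t11} {t12}
  W1236: {t10} {t11}
  W1245: {t11} {t12}
  W1246: {t10} {t11}
  W1256: {t11}
  W1345: {t11} {t12}
  W1346: {t10} {t11}
  W1356: {t11}
  W1456: {t11}
  W2345: {t11} {t12}
  W2346: {t10} {t11}
  W2356: {t11}
  W2456: {t11}
  W3456: {t9,t11}
  W12345: {t11} {t12}
  W12346: {t10} {t11}
  W12356: {t11}
  W12456: {t11}
  W13456: {t11}
  W23456: {t11}
  W123456: {t11}
C dims 17,35,40,25; δ0: rk 13, SNF 1^13; δ1: rk 22, SNF 1^22; δ2: rk 18, SNF 1^18
Ȟ^0: (17−13)−0=4 ⇒ Z^4
Ȟ^1: (35−22)−13=0 ⇒ 0
Ȟ^2: (40−18)−22=0 ⇒ 0


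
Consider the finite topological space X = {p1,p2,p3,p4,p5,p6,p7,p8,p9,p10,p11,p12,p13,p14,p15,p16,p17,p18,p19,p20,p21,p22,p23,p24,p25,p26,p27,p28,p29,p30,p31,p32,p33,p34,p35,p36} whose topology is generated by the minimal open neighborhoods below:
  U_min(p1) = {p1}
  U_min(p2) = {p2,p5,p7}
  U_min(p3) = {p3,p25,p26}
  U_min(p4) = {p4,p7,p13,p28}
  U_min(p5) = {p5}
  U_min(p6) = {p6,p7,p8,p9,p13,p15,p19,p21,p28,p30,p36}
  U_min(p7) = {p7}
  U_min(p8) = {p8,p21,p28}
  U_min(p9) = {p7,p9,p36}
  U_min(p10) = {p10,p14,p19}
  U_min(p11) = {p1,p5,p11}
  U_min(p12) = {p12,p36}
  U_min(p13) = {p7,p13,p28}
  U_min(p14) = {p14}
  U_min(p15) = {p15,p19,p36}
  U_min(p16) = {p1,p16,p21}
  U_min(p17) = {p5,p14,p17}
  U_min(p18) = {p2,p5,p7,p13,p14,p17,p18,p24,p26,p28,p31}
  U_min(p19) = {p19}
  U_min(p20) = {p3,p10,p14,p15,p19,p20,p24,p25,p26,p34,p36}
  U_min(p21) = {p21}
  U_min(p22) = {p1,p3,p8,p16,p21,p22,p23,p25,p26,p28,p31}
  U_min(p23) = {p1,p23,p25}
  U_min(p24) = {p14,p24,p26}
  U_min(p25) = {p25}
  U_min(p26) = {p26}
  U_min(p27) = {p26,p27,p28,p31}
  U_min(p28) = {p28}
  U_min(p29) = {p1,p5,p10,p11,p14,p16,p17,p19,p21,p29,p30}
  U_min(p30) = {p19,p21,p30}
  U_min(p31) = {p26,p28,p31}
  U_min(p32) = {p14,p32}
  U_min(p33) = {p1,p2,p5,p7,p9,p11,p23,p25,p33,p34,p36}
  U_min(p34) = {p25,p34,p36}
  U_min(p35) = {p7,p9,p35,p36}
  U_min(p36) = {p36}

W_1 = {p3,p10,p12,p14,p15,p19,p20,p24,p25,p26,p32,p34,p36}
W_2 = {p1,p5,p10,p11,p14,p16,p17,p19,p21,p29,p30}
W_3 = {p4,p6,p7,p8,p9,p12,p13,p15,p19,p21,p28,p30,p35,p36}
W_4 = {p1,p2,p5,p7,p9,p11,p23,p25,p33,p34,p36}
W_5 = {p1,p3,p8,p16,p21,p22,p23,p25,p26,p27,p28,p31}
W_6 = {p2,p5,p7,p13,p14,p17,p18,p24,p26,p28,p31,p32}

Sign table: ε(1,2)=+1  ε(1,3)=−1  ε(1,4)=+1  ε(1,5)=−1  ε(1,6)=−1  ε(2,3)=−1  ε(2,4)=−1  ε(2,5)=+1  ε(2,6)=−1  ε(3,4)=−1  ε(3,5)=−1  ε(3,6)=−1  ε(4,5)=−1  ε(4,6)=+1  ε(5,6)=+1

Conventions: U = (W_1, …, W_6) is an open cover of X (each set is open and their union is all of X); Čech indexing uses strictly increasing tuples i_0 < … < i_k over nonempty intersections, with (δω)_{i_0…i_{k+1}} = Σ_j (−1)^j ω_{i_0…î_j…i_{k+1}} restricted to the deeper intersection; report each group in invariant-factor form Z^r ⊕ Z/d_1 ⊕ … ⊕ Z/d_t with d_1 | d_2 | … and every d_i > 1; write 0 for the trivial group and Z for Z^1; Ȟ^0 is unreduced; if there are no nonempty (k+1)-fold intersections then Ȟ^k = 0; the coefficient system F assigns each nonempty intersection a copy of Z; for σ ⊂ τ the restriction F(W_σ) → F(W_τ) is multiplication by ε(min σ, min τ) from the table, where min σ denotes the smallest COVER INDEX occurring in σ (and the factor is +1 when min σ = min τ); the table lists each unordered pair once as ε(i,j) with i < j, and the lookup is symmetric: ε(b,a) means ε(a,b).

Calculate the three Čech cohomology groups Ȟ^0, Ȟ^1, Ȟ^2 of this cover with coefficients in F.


Ȟ^0(U;F) ≅ 0, Ȟ^1(U;F) ≅ Z/2 and Ȟ^2(U;F) ≅ Z

nonempty overlaps:
  W12={p10,p14,p19} W13={p12,p15,p19,p36} W14={p25,p34,p36} W15={p3,p25,p26} W16={p14,p24,p26,p32} W23={p19,p21,p30} W24={p1,p5,p11} W25={p1,p16,p21} W26={p5,p14,p17} W34={p7,p9,p36} W35={p8,p21,p28} W36={p7,p13,p28} W45={p1,p23,p25} W46={p2,p5,p7} W56={p26,p28,p31}
  W123={p19} W126={p14} W134={p36} W145={p25} W156={p26} W235={p21} W245={p1} W246={p5} W346={p7} W356={p28}
C dims 6,15,10; δ0: rk 6, SNF 1^5·2; δ1: rk 9, SNF 1^9
degree 0: 6−6−0 = 0 → Ȟ^0 ≅ 0
degree 1: 15−9−6 = 0 plus torsion [2] → Ȟ^1 ≅ Z/2
degree 2: 10−0−9 = 1 → Ȟ^2 ≅ Z


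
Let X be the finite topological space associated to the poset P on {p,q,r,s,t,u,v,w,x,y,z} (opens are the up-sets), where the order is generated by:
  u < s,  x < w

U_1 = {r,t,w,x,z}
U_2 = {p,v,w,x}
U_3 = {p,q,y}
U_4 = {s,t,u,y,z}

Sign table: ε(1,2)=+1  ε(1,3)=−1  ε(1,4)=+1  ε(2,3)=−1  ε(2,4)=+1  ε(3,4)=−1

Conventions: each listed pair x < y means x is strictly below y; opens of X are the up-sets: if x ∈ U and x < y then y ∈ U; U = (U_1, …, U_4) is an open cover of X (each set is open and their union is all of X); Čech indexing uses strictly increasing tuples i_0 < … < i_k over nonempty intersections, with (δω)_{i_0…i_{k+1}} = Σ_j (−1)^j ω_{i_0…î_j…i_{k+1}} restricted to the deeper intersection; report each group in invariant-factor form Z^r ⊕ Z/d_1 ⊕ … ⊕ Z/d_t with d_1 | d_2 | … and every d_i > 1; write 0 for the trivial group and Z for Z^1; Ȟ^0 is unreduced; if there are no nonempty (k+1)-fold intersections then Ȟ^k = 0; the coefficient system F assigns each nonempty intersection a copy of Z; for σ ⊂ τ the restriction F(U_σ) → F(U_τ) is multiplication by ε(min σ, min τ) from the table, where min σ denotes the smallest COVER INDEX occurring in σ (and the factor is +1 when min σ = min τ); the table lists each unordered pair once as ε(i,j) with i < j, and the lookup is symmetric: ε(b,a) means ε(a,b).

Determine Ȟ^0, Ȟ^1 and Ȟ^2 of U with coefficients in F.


Ȟ^0 = Z, Ȟ^1 = Z, Ȟ^2 = 0

cover nerve:
  U12={w,x} U14={t,z} U23={p} U34={y}
C dims 4,4; δ0: rk 3, SNF 1^3
Ȟ^0: (4−3)−0=1 ⇒ Z
Ȟ^1: (4−0)−3=1 ⇒ Z
Ȟ^2: (0−0)−0=0 ⇒ 0


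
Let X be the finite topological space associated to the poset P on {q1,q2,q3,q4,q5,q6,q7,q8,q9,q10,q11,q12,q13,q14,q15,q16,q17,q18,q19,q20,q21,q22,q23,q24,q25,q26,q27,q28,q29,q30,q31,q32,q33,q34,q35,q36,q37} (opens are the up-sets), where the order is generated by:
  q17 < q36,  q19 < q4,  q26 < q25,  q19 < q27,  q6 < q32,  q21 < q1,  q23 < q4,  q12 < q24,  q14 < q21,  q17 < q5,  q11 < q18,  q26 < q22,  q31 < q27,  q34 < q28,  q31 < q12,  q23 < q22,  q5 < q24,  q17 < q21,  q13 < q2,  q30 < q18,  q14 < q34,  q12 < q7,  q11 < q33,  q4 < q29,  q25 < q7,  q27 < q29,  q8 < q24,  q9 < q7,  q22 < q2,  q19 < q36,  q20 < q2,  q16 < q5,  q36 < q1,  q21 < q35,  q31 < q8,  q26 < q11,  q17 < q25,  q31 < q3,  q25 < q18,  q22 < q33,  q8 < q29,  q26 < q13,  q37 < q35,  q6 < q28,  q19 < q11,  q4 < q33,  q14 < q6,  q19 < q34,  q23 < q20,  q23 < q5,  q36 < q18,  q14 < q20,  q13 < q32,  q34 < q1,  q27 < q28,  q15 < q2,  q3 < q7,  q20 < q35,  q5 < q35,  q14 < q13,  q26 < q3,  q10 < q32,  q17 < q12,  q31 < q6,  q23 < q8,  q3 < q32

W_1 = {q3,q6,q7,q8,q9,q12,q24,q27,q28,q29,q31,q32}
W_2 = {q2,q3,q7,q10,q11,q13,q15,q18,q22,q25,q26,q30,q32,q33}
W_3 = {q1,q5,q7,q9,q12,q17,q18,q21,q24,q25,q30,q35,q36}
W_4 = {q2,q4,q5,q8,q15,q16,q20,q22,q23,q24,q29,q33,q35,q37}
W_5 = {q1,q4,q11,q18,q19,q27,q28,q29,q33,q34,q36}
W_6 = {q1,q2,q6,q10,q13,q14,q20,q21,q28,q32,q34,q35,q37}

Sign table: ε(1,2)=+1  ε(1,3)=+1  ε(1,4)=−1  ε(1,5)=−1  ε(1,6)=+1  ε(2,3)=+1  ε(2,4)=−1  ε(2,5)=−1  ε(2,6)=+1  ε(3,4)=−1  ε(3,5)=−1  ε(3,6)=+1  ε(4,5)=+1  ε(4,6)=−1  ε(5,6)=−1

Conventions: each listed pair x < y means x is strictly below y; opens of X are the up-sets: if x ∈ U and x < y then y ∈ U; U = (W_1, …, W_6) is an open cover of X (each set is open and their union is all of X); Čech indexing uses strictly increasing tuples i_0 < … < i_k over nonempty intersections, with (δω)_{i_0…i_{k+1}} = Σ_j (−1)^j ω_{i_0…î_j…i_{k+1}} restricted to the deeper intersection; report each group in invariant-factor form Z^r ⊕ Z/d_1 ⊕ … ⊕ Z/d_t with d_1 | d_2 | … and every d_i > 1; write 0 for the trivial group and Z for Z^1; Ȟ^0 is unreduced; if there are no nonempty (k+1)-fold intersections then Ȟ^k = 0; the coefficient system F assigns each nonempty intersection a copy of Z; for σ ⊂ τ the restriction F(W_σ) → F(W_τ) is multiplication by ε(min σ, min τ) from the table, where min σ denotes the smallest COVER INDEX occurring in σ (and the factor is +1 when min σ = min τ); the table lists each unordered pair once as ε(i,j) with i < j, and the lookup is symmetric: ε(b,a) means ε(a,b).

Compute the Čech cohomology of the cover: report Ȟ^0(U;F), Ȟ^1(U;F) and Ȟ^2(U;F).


Ȟ^0 ≅ Z, Ȟ^1 ≅ 0, Ȟ^2 ≅ Z/2

nonempty overlaps:
  W12={q3,q7,q32} W13={q7,q9,q12,q24} W14={q8,q24,q29} W15={q27,q28,q29} W16={q6,q28,q32} W23={q7,q18,q25,q30} W24={q2,q15,q22,q33} W25={q11,q18,q33} W26={q2,q10,q13,q32} W34={q5,q24,q35} W35={q1,q18,q36} W36={q1,q21,q35} W45={q4,q29,q33} W46={q2,q20,q35,q37} W56={q1,q28,q34}
  W123={q7} W126={q32} W134={q24} W145={q29} W156={q28} W235={q18} W245={q33} W246={q2} W346={q35} W356={q1}
C dims 6,15,10; δ0: rk 5, SNF 1^5; δ1: rk 10, SNF 1^9·2
degree 0: 6−5−0 = 1 → Ȟ^0 ≅ Z
degree 1: 15−10−5 = 0 → Ȟ^1 ≅ 0
degree 2: 10−0−10 = 0 plus torsion [2] → Ȟ^2 ≅ Z/2


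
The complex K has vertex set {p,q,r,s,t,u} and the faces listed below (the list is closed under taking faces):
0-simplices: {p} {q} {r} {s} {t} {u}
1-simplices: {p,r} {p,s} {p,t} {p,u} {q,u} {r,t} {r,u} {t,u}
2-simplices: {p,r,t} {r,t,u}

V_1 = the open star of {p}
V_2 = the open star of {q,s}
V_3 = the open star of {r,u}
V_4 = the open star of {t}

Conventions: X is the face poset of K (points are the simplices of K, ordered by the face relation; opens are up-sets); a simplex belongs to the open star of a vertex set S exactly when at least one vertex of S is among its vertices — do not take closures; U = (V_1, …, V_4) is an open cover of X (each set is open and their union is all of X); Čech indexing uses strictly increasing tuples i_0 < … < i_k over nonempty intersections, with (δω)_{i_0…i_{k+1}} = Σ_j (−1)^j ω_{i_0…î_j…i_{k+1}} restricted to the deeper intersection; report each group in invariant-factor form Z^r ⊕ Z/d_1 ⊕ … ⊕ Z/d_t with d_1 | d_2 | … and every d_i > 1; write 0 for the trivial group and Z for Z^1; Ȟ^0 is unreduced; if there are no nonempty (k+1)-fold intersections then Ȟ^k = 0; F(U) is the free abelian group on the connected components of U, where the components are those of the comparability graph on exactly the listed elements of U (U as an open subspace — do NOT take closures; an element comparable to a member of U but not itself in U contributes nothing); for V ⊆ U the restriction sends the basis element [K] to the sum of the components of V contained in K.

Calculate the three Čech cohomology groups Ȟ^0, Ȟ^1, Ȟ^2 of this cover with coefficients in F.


Ȟ^0(U;F) ≅ Z, Ȟ^1(U;F) ≅ Z and Ȟ^2(U;F) ≅ 0

intersection data:
  V1={{p},{p,r},{p,s},{p,t},{p,u},{p,r,t}} V2={{q},{s},{p,s},{q,u}} V3={{r},{u},{p,r},{p,u},{q,u},{r,t},{r,u},{t,u},{p,r,t},{r,t,u}} V4={{t},{p,t},{r,t},{t,u},{p,r,t},{r,t,u}}
  V12={{p,s}} V13={{p,r},{p,u},{p,r,t}} V14={{p,t},{p,r,t}} V23={{q,u}} V34={{r,t},{t,u},{p,r,t},{r,t,u}}
  V134={{p,r,t}}
components per intersection:
  V1: {{p},{p,r},{p,s},{p,t},{p,u},{p,r,t}}
  V2: {{q},{q,u}} {{s},{p,s}}
  V3: {{r},{u},{p,r},{p,u},{q,u},{r,t},{r,u},{t,u},{p,r,t},{r,t,u}}
  V4: {{t},{p,t},{r,t},{t,u},{p,r,t},{r,t,u}}
  V12: {{p,s}}
  V13: {{p,r},{p,r,t}} {{p,u}}
  V14: {{p,t},{p,r,t}}
  V23: {{q,u}}
  V34: {{r,t},{t,u},{p,r,t},{r,t,u}}
  V134: {{p,r,t}}
C dims 5,6,1; δ0: rk 4, SNF 1^4; δ1: rk 1, SNF 1^1
Ȟ^0 = (5 − 4) − 0 = 1, so Ȟ^0 ≅ Z
Ȟ^1 = (6 − 1) − 4 = 1, so Ȟ^1 ≅ Z
Ȟ^2 = (1 − 0) − 1 = 0, so Ȟ^2 ≅ 0


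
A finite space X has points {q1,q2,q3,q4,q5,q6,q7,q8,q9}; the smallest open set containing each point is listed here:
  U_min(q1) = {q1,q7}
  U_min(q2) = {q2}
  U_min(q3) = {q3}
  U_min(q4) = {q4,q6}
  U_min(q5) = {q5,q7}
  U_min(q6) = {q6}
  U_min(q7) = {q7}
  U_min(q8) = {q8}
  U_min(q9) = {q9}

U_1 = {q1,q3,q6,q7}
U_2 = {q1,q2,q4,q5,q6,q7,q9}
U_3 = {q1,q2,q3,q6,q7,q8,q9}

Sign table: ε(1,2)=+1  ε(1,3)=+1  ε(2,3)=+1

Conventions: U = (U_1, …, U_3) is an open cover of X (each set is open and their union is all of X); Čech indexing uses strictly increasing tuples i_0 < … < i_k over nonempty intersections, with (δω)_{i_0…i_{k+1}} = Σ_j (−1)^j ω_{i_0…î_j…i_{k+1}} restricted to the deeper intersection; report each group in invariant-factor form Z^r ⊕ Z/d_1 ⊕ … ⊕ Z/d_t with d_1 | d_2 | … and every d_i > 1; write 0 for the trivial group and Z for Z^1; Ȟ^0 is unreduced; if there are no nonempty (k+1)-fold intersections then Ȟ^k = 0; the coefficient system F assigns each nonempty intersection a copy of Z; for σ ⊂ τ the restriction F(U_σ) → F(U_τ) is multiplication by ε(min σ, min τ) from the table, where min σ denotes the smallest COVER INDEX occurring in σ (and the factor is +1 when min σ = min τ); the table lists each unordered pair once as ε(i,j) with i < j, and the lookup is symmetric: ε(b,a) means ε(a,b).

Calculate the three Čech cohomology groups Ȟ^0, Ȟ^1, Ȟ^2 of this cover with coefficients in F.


nerve of the cover:
  U12={q1,q6,q7} U13={q1,q3,q6,q7} U23={q1,q2,q6,q7,q9}
  U123={q1,q6,q7}
C dims 3,3,1; δ0: rk 2, SNF 1^2; δ1: rk 1, SNF 1^1
Ȟ^0 = (3 − 2) − 0 = 1, so Ȟ^0 ≅ Z
Ȟ^1 = (3 − 1) − 2 = 0, so Ȟ^1 ≅ 0
Ȟ^2 = (1 − 0) − 1 = 0, so Ȟ^2 ≅ 0

Ȟ^0(U;F) ≅ Z; Ȟ^1(U;F) ≅ 0; Ȟ^2(U;F) ≅ 0


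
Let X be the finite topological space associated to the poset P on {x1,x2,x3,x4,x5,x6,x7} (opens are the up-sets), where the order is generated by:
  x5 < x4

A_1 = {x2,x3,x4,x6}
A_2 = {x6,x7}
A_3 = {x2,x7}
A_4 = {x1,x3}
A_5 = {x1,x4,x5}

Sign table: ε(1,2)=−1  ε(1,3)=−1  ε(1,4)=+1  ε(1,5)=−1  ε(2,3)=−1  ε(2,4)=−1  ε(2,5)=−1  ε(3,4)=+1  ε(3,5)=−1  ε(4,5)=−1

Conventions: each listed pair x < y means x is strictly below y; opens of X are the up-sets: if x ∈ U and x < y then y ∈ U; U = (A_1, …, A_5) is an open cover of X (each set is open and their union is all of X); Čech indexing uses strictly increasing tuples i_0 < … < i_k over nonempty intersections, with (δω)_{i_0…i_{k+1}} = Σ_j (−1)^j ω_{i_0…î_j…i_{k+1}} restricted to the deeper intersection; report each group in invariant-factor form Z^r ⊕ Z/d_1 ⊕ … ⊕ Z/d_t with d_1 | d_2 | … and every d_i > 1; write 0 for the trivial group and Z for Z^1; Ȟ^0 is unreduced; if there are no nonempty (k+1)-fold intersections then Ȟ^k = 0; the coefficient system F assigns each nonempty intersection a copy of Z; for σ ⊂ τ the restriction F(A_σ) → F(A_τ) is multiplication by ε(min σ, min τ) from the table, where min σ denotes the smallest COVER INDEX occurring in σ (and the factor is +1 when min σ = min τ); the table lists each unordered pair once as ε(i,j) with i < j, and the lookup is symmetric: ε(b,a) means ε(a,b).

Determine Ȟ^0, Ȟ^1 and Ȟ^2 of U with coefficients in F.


nerve of the cover:
  A12={x6} A13={x2} A14={x3} A15={x4} A23={x7} A45={x1}
C dims 5,6; δ0: rk 5, SNF 1^4·2
Ȟ^0 = (5 − 5) − 0 = 0, so Ȟ^0 ≅ 0
Ȟ^1 = (6 − 0) − 5 = 1 plus torsion [2], so Ȟ^1 ≅ Z ⊕ Z/2
Ȟ^2 = (0 − 0) − 0 = 0, so Ȟ^2 ≅ 0

Ȟ^0 = 0, Ȟ^1 = Z ⊕ Z/2 and Ȟ^2 = 0


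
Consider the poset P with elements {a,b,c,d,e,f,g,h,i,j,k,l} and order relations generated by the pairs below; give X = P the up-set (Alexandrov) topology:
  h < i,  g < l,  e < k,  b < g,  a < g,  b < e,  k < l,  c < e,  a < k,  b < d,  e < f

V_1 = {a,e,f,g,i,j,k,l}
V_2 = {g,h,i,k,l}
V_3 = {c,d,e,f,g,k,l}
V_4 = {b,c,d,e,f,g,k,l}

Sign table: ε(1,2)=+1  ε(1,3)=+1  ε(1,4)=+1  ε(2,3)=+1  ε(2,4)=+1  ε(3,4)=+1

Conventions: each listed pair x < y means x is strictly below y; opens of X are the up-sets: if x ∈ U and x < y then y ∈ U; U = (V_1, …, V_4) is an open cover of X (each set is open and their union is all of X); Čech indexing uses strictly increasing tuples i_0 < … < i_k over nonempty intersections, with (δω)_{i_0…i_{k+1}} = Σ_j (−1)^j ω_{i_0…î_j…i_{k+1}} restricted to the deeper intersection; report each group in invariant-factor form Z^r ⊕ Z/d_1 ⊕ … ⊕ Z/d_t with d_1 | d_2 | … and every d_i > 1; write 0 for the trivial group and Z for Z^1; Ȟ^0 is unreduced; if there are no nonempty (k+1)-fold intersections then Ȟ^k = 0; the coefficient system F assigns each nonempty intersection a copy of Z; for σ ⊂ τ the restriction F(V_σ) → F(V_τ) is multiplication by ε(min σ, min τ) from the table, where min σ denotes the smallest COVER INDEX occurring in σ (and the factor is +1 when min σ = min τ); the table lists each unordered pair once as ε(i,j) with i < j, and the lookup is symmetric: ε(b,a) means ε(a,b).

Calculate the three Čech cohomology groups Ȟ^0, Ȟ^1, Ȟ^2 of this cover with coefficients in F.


nonempty overlaps:
  V12={g,i,k,l} V13={e,f,g,k,l} V14={e,f,g,k,l} V23={g,k,l} V24={g,k,l} V34={c,d,e,f,g,k,l}
  V123={g,k,l} V124={g,k,l} V134={e,f,g,k,l} V234={g,k,l}
  V1234={g,k,l}
C dims 4,6,4,1; δ0: rk 3, SNF 1^3; δ1: rk 3, SNF 1^3; δ2: rk 1, SNF 1^1
degree 0: 4−3−0 = 1 → Ȟ^0 ≅ Z
degree 1: 6−3−3 = 0 → Ȟ^1 ≅ 0
degree 2: 4−1−3 = 0 → Ȟ^2 ≅ 0

Ȟ^0(U;F) ≅ Z; Ȟ^1(U;F) ≅ 0; Ȟ^2(U;F) ≅ 0


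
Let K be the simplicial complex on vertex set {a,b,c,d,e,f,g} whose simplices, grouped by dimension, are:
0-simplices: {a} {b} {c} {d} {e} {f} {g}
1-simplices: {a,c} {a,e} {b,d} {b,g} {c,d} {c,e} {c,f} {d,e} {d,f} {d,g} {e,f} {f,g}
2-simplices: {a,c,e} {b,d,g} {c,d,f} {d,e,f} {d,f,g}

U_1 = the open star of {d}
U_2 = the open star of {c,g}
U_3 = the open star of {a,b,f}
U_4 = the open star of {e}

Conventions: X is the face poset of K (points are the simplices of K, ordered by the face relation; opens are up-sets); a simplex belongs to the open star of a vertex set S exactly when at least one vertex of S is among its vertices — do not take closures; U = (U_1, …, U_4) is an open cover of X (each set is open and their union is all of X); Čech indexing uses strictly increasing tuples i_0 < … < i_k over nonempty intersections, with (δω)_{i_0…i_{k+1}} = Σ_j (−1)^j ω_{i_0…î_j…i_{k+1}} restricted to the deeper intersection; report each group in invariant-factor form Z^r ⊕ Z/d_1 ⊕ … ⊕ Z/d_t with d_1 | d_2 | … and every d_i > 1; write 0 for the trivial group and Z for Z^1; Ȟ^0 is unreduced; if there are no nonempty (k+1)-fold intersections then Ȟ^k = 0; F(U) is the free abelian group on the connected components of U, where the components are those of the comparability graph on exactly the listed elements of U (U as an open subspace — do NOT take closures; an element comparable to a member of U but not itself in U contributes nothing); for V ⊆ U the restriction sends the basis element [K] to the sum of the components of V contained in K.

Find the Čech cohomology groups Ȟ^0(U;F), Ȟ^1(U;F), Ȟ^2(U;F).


nerve of the cover:
  U1={{d},{b,d},{c,d},{d,e},{d,f},{d,g},{b,d,g},{c,d,f},{d,e,f},{d,f,g}} U2={{c},{g},{a,c},{b,g},{c,d},{c,e},{c,f},{d,g},{f,g},{a,c,e},{b,d,g},{c,d,f},{d,f,g}} U3={{a},{b},{f},{a,c},{a,e},{b,d},{b,g},{c,f},{d,f},{e,f},{f,g},{a,c,e},{b,d,g},{c,d,f},{d,e,f},{d,f,g}} U4={{e},{a,e},{c,e},{d,e},{e,f},{a,c,e},{d,e,f}}
  U12={{c,d},{d,g},{b,d,g},{c,d,f},{d,f,g}} U13={{b,d},{d,f},{b,d,g},{c,d,f},{d,e,f},{d,f,g}} U14={{d,e},{d,e,f}} U23={{a,c},{b,g},{c,f},{f,g},{a,c,e},{b,d,g},{c,d,f},{d,f,g}} U24={{c,e},{a,c,e}} U34={{a,e},{e,f},{a,c,e},{d,e,f}}
  U123={{b,d,g},{c,d,f},{d,f,g}} U134={{d,e,f}} U234={{a,c,e}}
components per intersection:
  U1: {{d},{b,d},{c,d},{d,e},{d,f},{d,g},{b,d,g},{c,d,f},{d,e,f},{d,f,g}}
  U2: {{c},{a,c},{c,d},{c,e},{c,f},{a,c,e},{c,d,f}} {{g},{b,g},{d,g},{f,g},{b,d,g},{d,f,g}}
  U3: {{a},{a,c},{a,e},{a,c,e}} {{b},{b,d},{b,g},{b,d,g}} {{f},{c,f},{d,f},{e,f},{f,g},{c,d,f},{d,e,f},{d,f,g}}
  U4: {{e},{a,e},{c,e},{d,e},{e,f},{a,c,e},{d,e,f}}
  U12: {{c,d},{c,d,f}} {{d,g},{b,d,g},{d,f,g}}
  U13: {{b,d},{b,d,g}} {{d,f},{c,d,f},{d,e,f},{d,f,g}}
  U14: {{d,e},{d,e,f}}
  U23: {{a,c},{a,c,e}} {{b,g},{b,d,g}} {{c,f},{c,d,f}} {{f,g},{d,f,g}}
  U24: {{c,e},{a,c,e}}
  U34: {{a,e},{a,c,e}} {{e,f},{d,e,f}}
  U123: {{b,d,g}} {{c,d,f}} {{d,f,g}}
  U134: {{d,e,f}}
  U234: {{a,c,e}}
C dims 7,12,5; δ0: rk 6, SNF 1^6; δ1: rk 5, SNF 1^5
Ȟ^0 = (7 − 6) − 0 = 1, so Ȟ^0 ≅ Z
Ȟ^1 = (12 − 5) − 6 = 1, so Ȟ^1 ≅ Z
Ȟ^2 = (5 − 0) − 5 = 0, so Ȟ^2 ≅ 0

Ȟ^0 = Z, Ȟ^1 = Z and Ȟ^2 = 0


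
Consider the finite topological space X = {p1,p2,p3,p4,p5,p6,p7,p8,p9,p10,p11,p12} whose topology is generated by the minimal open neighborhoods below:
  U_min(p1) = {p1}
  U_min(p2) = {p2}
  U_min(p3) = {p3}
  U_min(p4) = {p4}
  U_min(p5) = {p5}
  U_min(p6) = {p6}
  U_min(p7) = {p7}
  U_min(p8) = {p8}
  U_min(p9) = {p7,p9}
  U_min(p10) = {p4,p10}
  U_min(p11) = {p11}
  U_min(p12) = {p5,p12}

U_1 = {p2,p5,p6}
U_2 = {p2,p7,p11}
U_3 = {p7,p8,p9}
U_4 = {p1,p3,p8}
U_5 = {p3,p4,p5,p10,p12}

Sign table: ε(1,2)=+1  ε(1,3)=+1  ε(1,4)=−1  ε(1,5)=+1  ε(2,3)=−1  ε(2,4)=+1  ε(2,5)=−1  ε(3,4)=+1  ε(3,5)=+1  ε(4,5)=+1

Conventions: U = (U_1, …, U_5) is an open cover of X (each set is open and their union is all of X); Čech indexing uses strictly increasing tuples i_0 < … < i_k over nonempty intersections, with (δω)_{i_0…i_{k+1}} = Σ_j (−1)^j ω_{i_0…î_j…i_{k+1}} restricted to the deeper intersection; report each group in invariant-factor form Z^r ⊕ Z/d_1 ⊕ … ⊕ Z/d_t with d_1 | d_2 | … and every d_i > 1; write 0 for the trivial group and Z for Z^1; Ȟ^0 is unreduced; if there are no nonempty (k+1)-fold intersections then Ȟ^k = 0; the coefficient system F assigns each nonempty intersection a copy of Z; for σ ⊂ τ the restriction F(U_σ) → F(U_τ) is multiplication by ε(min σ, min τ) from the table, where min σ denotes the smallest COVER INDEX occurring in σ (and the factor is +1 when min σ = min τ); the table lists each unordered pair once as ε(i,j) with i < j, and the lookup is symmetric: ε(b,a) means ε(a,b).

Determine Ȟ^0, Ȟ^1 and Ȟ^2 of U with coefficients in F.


Ȟ^0 = 0, Ȟ^1 = Z/2 and Ȟ^2 = 0

nerve of the cover:
  U12={p2} U15={p5} U23={p7} U34={p8} U45={p3}
C dims 5,5; δ0: rk 5, SNF 1^4·2
Ȟ^0 = (5 − 5) − 0 = 0, so Ȟ^0 ≅ 0
Ȟ^1 = (5 − 0) − 5 = 0 plus torsion [2], so Ȟ^1 ≅ Z/2
Ȟ^2 = (0 − 0) − 0 = 0, so Ȟ^2 ≅ 0


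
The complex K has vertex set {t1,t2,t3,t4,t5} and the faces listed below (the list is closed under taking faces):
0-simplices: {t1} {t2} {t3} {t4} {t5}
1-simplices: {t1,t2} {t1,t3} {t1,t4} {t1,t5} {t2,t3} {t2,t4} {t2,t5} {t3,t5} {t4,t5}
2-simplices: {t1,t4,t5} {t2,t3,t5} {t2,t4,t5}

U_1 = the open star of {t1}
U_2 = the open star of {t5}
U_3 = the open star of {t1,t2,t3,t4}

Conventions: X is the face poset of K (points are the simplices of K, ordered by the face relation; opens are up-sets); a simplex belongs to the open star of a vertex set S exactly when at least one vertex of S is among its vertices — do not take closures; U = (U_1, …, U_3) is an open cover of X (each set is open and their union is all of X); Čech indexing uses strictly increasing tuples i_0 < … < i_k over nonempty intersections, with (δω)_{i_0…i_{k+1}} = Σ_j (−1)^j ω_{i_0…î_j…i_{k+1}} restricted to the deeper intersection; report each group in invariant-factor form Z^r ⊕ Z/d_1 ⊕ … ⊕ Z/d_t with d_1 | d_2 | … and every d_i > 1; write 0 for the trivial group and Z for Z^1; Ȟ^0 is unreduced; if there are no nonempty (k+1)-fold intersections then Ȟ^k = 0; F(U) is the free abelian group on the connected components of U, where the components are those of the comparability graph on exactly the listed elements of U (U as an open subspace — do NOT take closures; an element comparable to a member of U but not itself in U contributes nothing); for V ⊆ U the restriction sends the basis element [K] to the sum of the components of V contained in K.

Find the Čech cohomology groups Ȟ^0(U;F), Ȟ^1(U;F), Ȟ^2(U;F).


nonempty overlaps:
  U1={{t1},{t1,t2},{t1,t3},{t1,t4},{t1,t5},{t1,t4,t5}} U2={{t5},{t1,t5},{t2,t5},{t3,t5},{t4,t5},{t1,t4,t5},{t2,t3,t5},{t2,t4,t5}} U3={{t1},{t2},{t3},{t4},{t1,t2},{t1,t3},{t1,t4},{t1,t5},{t2,t3},{t2,t4},{t2,t5},{t3,t5},{t4,t5},{t1,t4,t5},{t2,t3,t5},{t2,t4,t5}}
  U12={{t1,t5},{t1,t4,t5}} U13={{t1},{t1,t2},{t1,t3},{t1,t4},{t1,t5},{t1,t4,t5}} U23={{t1,t5},{t2,t5},{t3,t5},{t4,t5},{t1,t4,t5},{t2,t3,t5},{t2,t4,t5}}
  U123={{t1,t5},{t1,t4,t5}}
components per intersection:
  U1: {{t1},{t1,t2},{t1,t3},{t1,t4},{t1,t5},{t1,t4,t5}}
  U2: {{t5},{t1,t5},{t2,t5},{t3,t5},{t4,t5},{t1,t4,t5},{t2,t3,t5},{t2,t4,t5}}
  U3: {{t1},{t2},{t3},{t4},{t1,t2},{t1,t3},{t1,t4},{t1,t5},{t2,t3},{t2,t4},{t2,t5},{t3,t5},{t4,t5},{t1,t4,t5},{t2,t3,t5},{t2,t4,t5}}
  U12: {{t1,t5},{t1,t4,t5}}
  U13: {{t1},{t1,t2},{t1,t3},{t1,t4},{t1,t5},{t1,t4,t5}}
  U23: {{t1,t5},{t2,t5},{t3,t5},{t4,t5},{t1,t4,t5},{t2,t3,t5},{t2,t4,t5}}
  U123: {{t1,t5},{t1,t4,t5}}
C dims 3,3,1; δ0: rk 2, SNF 1^2; δ1: rk 1, SNF 1^1
degree 0: 3−2−0 = 1 → Ȟ^0 ≅ Z
degree 1: 3−1−2 = 0 → Ȟ^1 ≅ 0
degree 2: 1−0−1 = 0 → Ȟ^2 ≅ 0

Ȟ^0 = Z, Ȟ^1 = 0, Ȟ^2 = 0


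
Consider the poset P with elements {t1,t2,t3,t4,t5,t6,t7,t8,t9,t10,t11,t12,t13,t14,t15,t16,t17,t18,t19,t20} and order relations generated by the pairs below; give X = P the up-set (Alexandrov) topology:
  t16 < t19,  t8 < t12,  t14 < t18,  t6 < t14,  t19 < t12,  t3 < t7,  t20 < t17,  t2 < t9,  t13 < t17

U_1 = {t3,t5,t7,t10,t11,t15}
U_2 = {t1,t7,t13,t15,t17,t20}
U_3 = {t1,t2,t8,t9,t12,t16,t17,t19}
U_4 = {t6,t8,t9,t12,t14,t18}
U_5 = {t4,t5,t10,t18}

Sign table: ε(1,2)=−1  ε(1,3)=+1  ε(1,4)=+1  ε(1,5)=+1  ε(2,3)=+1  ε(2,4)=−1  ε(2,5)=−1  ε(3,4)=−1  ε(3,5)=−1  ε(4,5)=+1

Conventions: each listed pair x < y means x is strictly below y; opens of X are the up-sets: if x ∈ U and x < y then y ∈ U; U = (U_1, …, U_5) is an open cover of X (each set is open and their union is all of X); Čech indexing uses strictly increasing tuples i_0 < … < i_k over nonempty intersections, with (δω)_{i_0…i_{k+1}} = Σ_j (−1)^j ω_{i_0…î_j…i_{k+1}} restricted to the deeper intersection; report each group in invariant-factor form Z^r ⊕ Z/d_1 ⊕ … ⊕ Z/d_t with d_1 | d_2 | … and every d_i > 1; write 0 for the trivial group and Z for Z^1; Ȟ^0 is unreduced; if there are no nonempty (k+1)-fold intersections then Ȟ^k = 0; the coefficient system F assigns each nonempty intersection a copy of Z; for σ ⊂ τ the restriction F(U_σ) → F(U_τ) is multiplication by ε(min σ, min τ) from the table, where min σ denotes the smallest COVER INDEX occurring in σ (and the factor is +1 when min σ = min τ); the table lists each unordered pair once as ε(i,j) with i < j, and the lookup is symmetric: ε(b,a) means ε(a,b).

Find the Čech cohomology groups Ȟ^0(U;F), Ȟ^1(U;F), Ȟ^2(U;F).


nonempty overlaps:
  U12={t7,t15} U15={t5,t10} U23={t1,t17} U34={t8,t9,t12} U45={t18}
C dims 5,5; δ0: rk 4, SNF 1^4
degree 0: 5−4−0 = 1 → Ȟ^0 ≅ Z
degree 1: 5−0−4 = 1 → Ȟ^1 ≅ Z
degree 2: 0−0−0 = 0 → Ȟ^2 ≅ 0

Ȟ^0 ≅ Z, Ȟ^1 ≅ Z and Ȟ^2 ≅ 0


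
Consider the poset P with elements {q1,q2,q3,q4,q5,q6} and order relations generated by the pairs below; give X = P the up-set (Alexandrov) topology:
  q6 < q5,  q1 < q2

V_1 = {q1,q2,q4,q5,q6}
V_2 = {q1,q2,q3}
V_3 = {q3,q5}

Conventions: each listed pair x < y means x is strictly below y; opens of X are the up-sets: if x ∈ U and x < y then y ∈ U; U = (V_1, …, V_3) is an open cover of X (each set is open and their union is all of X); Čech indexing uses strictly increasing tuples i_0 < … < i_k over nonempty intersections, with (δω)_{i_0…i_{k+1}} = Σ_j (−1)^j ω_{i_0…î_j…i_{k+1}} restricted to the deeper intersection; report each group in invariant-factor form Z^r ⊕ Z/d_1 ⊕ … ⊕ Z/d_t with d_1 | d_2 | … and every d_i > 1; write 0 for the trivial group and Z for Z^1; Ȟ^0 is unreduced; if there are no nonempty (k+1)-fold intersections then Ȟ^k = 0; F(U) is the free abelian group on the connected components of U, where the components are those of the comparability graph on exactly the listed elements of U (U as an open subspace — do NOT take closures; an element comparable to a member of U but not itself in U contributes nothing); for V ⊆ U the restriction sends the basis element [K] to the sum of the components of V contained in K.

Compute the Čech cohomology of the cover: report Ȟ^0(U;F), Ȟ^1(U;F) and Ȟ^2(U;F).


Ȟ^0(U;F) ≅ Z^4; Ȟ^1(U;F) ≅ 0; Ȟ^2(U;F) ≅ 0

intersection data:
  V12={q1,q2} V13={q5} V23={q3}
components per intersection:
  V1: {q1,q2} {q4} {q5,q6}
  V2: {q1,q2} {q3}
  V3: {q3} {q5}
  V12: {q1,q2}
  V13: {q5}
  V23: {q3}
C dims 7,3; δ0: rk 3, SNF 1^3
Ȟ^0 = (7 − 3) − 0 = 4, so Ȟ^0 ≅ Z^4
Ȟ^1 = (3 − 0) − 3 = 0, so Ȟ^1 ≅ 0
Ȟ^2 = (0 − 0) − 0 = 0, so Ȟ^2 ≅ 0


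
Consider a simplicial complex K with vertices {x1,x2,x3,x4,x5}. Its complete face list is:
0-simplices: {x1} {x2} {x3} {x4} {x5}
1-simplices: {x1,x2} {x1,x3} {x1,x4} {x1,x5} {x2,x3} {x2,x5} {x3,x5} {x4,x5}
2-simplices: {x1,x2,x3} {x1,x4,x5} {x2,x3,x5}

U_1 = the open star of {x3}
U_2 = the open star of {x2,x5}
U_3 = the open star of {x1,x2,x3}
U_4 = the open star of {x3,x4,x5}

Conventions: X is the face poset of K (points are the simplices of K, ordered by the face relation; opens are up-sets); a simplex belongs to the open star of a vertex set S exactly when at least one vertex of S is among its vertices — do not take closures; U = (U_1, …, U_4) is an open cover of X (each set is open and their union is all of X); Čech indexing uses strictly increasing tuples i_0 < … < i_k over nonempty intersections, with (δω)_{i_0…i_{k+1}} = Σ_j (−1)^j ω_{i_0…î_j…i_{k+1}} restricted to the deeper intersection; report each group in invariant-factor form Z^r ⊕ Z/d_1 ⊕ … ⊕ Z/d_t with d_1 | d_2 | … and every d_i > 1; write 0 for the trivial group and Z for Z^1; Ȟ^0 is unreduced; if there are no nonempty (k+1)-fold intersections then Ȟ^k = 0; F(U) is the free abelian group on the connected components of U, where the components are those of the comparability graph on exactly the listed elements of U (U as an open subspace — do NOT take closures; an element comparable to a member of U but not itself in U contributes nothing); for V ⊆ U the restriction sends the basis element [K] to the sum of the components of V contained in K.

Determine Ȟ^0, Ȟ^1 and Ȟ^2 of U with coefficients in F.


nerve simplices:
  U1={{x3},{x1,x3},{x2,x3},{x3,x5},{x1,x2,x3},{x2,x3,x5}} U2={{x2},{x5},{x1,x2},{x1,x5},{x2,x3},{x2,x5},{x3,x5},{x4,x5},{x1,x2,x3},{x1,x4,x5},{x2,x3,x5}} U3={{x1},{x2},{x3},{x1,x2},{x1,x3},{x1,x4},{x1,x5},{x2,x3},{x2,x5},{x3,x5},{x1,x2,x3},{x1,x4,x5},{x2,x3,x5}} U4={{x3},{x4},{x5},{x1,x3},{x1,x4},{x1,x5},{x2,x3},{x2,x5},{x3,x5},{x4,x5},{x1,x2,x3},{x1,x4,x5},{x2,x3,x5}}
  U12={{x2,x3},{x3,x5},{x1,x2,x3},{x2,x3,x5}} U13={{x3},{x1,x3},{x2,x3},{x3,x5},{x1,x2,x3},{x2,x3,x5}} U14={{x3},{x1,x3},{x2,x3},{x3,x5},{x1,x2,x3},{x2,x3,x5}} U23={{x2},{x1,x2},{x1,x5},{x2,x3},{x2,x5},{x3,x5},{x1,x2,x3},{x1,x4,x5},{x2,x3,x5}} U24={{x5},{x1,x5},{x2,x3},{x2,x5},{x3,x5},{x4,x5},{x1,x2,x3},{x1,x4,x5},{x2,x3,x5}} U34={{x3},{x1,x3},{x1,x4},{x1,x5},{x2,x3},{x2,x5},{x3,x5},{x1,x2,x3},{x1,x4,x5},{x2,x3,x5}}
  U123={{x2,x3},{x3,x5},{x1,x2,x3},{x2,x3,x5}} U124={{x2,x3},{x3,x5},{x1,x2,x3},{x2,x3,x5}} U134={{x3},{x1,x3},{x2,x3},{x3,x5},{x1,x2,x3},{x2,x3,x5}} U234={{x1,x5},{x2,x3},{x2,x5},{x3,x5},{x1,x2,x3},{x1,x4,x5},{x2,x3,x5}}
  U1234={{x2,x3},{x3,x5},{x1,x2,x3},{x2,x3,x5}}
components per intersection:
  U1: {{x3},{x1,x3},{x2,x3},{x3,x5},{x1,x2,x3},{x2,x3,x5}}
  U2: {{x2},{x5},{x1,x2},{x1,x5},{x2,x3},{x2,x5},{x3,x5},{x4,x5},{x1,x2,x3},{x1,x4,x5},{x2,x3,x5}}
  U3: {{x1},{x2},{x3},{x1,x2},{x1,x3},{x1,x4},{x1,x5},{x2,x3},{x2,x5},{x3,x5},{x1,x2,x3},{x1,x4,x5},{x2,x3,x5}}
  U4: {{x3},{x4},{x5},{x1,x3},{x1,x4},{x1,x5},{x2,x3},{x2,x5},{x3,x5},{x4,x5},{x1,x2,x3},{x1,x4,x5},{x2,x3,x5}}
  U12: {{x2,x3},{x3,x5},{x1,x2,x3},{x2,x3,x5}}
  U13: {{x3},{x1,x3},{x2,x3},{x3,x5},{x1,x2,x3},{x2,x3,x5}}
  U14: {{x3},{x1,x3},{x2,x3},{x3,x5},{x1,x2,x3},{x2,x3,x5}}
  U23: {{x2},{x1,x2},{x2,x3},{x2,x5},{x3,x5},{x1,x2,x3},{x2,x3,x5}} {{x1,x5},{x1,x4,x5}}
  U24: {{x5},{x1,x5},{x2,x3},{x2,x5},{x3,x5},{x4,x5},{x1,x2,x3},{x1,x4,x5},{x2,x3,x5}}
  U34: {{x3},{x1,x3},{x2,x3},{x2,x5},{x3,x5},{x1,x2,x3},{x2,x3,x5}} {{x1,x4},{x1,x5},{x1,x4,x5}}
  U123: {{x2,x3},{x3,x5},{x1,x2,x3},{x2,x3,x5}}
  U124: {{x2,x3},{x3,x5},{x1,x2,x3},{x2,x3,x5}}
  U134: {{x3},{x1,x3},{x2,x3},{x3,x5},{x1,x2,x3},{x2,x3,x5}}
  U234: {{x1,x5},{x1,x4,x5}} {{x2,x3},{x2,x5},{x3,x5},{x1,x2,x3},{x2,x3,x5}}
  U1234: {{x2,x3},{x3,x5},{x1,x2,x3},{x2,x3,x5}}
C dims 4,8,5,1; δ0: rk 3, SNF 1^3; δ1: rk 4, SNF 1^4; δ2: rk 1, SNF 1^1
degree 0: 4−3−0 = 1 → Ȟ^0 ≅ Z
degree 1: 8−4−3 = 1 → Ȟ^1 ≅ Z
degree 2: 5−1−4 = 0 → Ȟ^2 ≅ 0

Ȟ^0 = Z, Ȟ^1 = Z, Ȟ^2 = 0
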